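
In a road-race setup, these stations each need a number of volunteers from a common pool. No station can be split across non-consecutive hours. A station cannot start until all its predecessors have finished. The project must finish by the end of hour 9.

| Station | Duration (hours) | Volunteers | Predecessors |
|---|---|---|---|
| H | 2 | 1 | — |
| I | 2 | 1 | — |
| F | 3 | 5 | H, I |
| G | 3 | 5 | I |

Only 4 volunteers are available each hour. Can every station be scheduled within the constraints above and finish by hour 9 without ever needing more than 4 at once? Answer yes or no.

The minimum achievable peak is 5; 4 < 5, so no feasible schedule stays within the cap.

no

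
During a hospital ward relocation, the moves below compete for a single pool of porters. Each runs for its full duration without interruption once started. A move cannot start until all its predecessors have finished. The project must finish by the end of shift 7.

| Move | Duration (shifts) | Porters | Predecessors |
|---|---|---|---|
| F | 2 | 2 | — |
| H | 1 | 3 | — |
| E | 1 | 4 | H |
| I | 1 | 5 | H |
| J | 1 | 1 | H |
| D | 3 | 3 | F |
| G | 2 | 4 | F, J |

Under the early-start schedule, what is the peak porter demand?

Early-start schedule: F@1, H@1, E@2, I@2, J@2, D@3, G@3.
Load per shift: shift 1: 5, shift 2: 12, shift 3: 7, shift 4: 7, shift 5: 3, shift 6: 0, shift 7: 0.
Peak is 12.

12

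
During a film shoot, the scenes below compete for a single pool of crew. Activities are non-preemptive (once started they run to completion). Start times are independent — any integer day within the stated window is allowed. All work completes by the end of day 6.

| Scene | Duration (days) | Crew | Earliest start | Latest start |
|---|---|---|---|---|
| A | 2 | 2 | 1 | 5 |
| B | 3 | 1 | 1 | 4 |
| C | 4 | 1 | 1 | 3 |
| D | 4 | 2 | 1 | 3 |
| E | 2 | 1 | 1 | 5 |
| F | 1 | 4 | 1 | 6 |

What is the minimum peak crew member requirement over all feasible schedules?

Early-start (A@1, B@1, C@1, D@1, E@1, F@1) gives peak 11: d1:11  d2:7  d3:4  d4:3  d5:0  d6:0.
Shift C→3, E→3, F→5.
Schedule A@1, B@1, C@3, D@1, E@3, F@5: d1:5  d2:5  d3:5  d4:4  d5:5  d6:1 — peak 5.
Total crew member-days = 25 over 6 days ⇒ peak ≥ ⌈25/6⌉ = 5, so 5 is optimal.

5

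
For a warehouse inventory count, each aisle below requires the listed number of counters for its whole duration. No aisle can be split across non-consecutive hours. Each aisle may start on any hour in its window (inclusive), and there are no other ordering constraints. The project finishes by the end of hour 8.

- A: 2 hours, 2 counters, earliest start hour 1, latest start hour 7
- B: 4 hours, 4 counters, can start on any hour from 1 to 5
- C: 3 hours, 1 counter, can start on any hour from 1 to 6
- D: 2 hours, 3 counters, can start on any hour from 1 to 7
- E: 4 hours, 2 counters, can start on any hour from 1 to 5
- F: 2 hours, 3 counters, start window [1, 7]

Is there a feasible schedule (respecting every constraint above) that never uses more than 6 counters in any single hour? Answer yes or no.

yes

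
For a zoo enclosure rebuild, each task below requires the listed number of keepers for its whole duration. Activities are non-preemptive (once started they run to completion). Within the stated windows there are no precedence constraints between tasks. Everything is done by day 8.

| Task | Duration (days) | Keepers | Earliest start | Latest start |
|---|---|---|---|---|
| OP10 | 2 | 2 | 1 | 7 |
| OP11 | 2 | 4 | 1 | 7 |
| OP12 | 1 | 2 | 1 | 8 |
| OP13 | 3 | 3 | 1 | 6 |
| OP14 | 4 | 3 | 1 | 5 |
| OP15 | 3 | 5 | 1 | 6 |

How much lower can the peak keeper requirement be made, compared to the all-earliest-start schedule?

12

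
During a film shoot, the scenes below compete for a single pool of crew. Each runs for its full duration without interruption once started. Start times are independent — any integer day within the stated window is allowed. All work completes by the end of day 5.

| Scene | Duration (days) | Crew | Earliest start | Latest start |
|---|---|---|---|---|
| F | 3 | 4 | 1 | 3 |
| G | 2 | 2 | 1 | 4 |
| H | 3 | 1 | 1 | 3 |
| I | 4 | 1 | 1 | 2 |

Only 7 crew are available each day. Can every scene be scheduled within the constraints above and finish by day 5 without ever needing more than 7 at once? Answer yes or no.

Schedule F@1, G@4, H@1, I@1: d1:6  d2:6  d3:6  d4:3  d5:2 — peak 6 ≤ 7.

yes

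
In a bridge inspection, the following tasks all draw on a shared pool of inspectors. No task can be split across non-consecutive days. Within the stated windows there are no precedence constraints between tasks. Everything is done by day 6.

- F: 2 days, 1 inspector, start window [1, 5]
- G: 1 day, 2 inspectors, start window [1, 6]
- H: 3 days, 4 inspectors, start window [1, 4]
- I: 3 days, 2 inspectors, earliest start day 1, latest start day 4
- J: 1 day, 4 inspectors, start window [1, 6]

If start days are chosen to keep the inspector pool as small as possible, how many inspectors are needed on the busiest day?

Early-start (F@1, G@1, H@1, I@1, J@1) gives peak 13: d1:13  d2:7  d3:6  d4:0  d5:0  d6:0.
Shift H→2, I→3, J→5.
Schedule F@1, G@1, H@2, I@3, J@5: d1:3  d2:5  d3:6  d4:6  d5:6  d6:0 — peak 6.

6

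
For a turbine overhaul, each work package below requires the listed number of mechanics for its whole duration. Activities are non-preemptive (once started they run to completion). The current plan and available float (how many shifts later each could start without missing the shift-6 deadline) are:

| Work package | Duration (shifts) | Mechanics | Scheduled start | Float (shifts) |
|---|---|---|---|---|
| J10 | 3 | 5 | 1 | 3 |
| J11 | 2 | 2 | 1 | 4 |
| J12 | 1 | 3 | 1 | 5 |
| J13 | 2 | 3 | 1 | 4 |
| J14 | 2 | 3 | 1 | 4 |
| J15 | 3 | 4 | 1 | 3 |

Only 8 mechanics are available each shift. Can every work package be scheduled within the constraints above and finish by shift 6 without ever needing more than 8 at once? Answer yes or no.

The minimum achievable peak is 9; 8 < 9, so no feasible schedule stays within the cap.

no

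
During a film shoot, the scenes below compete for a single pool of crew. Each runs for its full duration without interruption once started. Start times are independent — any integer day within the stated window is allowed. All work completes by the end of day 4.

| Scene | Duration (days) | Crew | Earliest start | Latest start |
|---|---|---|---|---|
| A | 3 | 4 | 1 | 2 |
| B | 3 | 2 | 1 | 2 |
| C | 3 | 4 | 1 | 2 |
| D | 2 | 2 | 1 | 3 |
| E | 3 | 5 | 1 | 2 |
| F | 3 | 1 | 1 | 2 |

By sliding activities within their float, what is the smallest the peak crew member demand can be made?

18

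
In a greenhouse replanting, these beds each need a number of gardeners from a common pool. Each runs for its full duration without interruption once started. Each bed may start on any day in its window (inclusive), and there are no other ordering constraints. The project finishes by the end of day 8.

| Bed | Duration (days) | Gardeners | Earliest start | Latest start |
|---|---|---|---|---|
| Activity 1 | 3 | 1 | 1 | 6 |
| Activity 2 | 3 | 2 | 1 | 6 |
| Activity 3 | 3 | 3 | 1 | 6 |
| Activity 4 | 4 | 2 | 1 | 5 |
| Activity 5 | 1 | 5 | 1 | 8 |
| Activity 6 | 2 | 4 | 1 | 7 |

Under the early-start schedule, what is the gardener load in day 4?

2

At early start, day 4 has: Activity 4.
Demand: 2 = 2.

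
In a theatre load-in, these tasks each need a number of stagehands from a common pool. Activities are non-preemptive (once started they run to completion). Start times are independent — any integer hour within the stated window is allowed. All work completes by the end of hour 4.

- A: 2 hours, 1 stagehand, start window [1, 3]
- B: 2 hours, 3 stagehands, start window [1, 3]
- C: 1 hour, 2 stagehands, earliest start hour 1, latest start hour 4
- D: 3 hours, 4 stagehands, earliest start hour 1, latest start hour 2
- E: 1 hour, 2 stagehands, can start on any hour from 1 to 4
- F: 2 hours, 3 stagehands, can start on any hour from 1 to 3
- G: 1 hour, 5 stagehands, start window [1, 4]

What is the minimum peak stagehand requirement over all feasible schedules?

Early-start (A@1, B@1, C@1, D@1, E@1, F@1, G@1) gives peak 20: h1:20  h2:11  h3:4  h4:0.
Shift C→3, D→2, E→4, F→3.
Schedule A@1, B@1, C@3, D@2, E@4, F@3, G@1: h1:9  h2:8  h3:9  h4:9 — peak 9.
Total stagehand-hours = 35 over 4 hours ⇒ peak ≥ ⌈35/4⌉ = 9, so 9 is optimal.

9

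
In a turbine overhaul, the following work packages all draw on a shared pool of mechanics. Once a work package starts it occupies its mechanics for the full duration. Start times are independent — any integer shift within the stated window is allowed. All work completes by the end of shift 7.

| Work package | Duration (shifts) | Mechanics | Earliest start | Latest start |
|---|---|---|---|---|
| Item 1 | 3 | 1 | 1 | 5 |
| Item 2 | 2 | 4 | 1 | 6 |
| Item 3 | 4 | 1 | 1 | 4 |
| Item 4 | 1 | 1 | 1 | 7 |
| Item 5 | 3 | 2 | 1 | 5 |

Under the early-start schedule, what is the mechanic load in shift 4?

At early start, shift 4 has: Item 3.
Demand: 1 = 1.

1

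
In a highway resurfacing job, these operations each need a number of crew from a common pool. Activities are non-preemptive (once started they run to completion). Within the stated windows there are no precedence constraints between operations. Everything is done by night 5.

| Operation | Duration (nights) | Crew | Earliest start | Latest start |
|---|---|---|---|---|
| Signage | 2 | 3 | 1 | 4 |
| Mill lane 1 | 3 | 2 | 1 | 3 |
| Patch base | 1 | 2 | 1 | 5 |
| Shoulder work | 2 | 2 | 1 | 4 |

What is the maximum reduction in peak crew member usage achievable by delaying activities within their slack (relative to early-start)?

5

Early-start peak: n1:9  n2:7  n3:2  n4:0  n5:0 ⇒ 9.
Leveled (Signage@1, Mill lane 1@3, Patch base@3, Shoulder work@4): n1:3  n2:3  n3:4  n4:4  n5:4 ⇒ 4.
Reduction 9 − 4 = 5.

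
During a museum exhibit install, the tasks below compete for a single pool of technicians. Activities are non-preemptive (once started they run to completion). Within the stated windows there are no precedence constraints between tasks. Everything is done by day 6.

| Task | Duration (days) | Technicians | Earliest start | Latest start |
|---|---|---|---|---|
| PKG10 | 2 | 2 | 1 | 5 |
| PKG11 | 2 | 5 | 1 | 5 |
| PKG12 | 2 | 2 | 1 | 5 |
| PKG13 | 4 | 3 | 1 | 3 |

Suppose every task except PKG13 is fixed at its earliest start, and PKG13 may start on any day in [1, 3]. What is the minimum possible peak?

9

PKG13@1: d1:12  d2:12  d3:3  d4:3  d5:0  d6:0 → peak 12
PKG13@2: d1:9  d2:12  d3:3  d4:3  d5:3  d6:0 → peak 12
PKG13@3: d1:9  d2:9  d3:3  d4:3  d5:3  d6:3 → peak 9
Best is PKG13@3, peak 9.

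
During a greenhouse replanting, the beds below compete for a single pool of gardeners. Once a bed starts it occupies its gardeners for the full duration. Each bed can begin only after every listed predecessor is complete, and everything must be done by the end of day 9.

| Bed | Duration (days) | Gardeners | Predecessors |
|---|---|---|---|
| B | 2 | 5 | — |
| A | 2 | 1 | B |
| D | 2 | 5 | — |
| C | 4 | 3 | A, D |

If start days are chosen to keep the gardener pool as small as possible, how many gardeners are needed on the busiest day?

Early-start (B@1, A@3, D@1, C@5) gives peak 10: d1:10  d2:10  d3:1  d4:1  d5:3  d6:3  d7:3  d8:3  d9:0.
Shift D→3.
Schedule B@1, A@3, D@3, C@5: d1:5  d2:5  d3:6  d4:6  d5:3  d6:3  d7:3  d8:3  d9:0 — peak 6.
No arrangement of the 15 feasible schedules does better.

6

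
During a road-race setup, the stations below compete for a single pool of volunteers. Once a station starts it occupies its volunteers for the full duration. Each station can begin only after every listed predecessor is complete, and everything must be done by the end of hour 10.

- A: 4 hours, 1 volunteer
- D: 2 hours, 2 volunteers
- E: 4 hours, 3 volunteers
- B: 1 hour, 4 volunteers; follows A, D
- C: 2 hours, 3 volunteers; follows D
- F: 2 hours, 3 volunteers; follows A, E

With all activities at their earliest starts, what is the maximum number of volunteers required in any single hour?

7

Early-start schedule: A@1, D@1, E@1, B@5, C@3, F@5.
Load per hour: hour 1: 6, hour 2: 6, hour 3: 7, hour 4: 7, hour 5: 7, hour 6: 3, hour 7: 0, hour 8: 0, hour 9: 0, hour 10: 0.
Peak is 7.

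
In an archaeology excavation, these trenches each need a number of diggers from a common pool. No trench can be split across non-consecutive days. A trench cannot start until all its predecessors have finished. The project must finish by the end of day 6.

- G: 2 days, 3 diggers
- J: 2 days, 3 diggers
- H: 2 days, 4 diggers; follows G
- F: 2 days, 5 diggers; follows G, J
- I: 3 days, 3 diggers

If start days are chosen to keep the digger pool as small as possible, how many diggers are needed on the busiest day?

8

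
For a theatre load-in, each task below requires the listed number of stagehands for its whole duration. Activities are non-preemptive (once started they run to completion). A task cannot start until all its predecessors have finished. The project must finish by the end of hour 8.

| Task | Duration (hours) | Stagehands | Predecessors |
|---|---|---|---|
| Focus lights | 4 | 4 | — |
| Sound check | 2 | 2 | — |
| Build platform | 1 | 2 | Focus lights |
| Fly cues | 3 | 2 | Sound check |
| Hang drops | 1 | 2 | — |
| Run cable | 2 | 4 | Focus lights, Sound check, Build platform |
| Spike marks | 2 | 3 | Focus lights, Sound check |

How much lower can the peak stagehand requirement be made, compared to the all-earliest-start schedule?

2

Early-start peak: h1:8  h2:6  h3:6  h4:6  h5:7  h6:7  h7:4  h8:0 ⇒ 8.
Leveled (Focus lights@1, Sound check@1, Build platform@5, Fly cues@6, Hang drops@3, Run cable@7, Spike marks@5): h1:6  h2:6  h3:6  h4:4  h5:5  h6:5  h7:6  h8:6 ⇒ 6.
Reduction 8 − 6 = 2.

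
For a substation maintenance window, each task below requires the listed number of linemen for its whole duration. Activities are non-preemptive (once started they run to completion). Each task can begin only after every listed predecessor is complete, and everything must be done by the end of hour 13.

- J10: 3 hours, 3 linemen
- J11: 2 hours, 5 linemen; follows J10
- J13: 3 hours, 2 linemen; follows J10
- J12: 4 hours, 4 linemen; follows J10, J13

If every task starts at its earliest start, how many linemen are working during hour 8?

At early start, hour 8 has: J12.
Demand: 4 = 4.

4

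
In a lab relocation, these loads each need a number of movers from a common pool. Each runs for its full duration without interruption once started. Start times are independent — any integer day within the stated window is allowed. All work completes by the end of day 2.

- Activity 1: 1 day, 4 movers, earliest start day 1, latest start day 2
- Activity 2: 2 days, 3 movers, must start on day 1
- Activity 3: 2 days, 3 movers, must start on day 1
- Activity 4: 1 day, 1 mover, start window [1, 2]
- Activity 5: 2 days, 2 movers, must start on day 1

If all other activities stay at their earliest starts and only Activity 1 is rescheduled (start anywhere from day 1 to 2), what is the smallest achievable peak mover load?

12

Activity 1@1: d1:13  d2:8 → peak 13
Activity 1@2: d1:9  d2:12 → peak 12
Best is Activity 1@2, peak 12.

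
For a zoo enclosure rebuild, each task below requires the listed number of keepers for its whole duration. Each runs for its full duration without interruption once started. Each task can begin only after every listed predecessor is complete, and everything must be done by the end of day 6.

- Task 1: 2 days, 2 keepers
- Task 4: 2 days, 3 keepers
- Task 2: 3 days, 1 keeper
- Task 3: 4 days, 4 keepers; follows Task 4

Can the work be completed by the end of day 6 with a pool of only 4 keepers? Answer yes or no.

Total keeper-days = 29; over 6 days the average is 29/6 > 4, so some day must exceed 4.

no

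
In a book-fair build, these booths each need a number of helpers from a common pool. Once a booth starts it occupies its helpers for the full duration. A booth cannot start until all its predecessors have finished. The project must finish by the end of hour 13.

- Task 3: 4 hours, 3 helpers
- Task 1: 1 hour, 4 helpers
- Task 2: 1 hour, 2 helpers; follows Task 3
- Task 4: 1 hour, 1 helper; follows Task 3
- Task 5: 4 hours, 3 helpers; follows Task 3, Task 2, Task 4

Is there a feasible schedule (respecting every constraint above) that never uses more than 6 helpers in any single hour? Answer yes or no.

Schedule Task 3@1, Task 1@5, Task 2@6, Task 4@6, Task 5@7: h1:3  h2:3  h3:3  h4:3  h5:4  h6:3  h7:3  h8:3  h9:3  h10:3  h11:0  h12:0  h13:0 — peak 4 ≤ 6.

yes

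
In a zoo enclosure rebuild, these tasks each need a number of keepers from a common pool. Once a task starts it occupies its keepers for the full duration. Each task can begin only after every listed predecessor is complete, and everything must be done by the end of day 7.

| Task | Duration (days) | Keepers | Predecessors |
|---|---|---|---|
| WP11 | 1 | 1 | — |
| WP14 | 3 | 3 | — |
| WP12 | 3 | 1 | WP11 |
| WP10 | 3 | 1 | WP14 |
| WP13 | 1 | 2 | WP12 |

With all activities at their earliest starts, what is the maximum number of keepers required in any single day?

Early-start schedule: WP11@1, WP14@1, WP12@2, WP10@4, WP13@5.
Load per day: day 1: 4, day 2: 4, day 3: 4, day 4: 2, day 5: 3, day 6: 1, day 7: 0.
Peak is 4.

4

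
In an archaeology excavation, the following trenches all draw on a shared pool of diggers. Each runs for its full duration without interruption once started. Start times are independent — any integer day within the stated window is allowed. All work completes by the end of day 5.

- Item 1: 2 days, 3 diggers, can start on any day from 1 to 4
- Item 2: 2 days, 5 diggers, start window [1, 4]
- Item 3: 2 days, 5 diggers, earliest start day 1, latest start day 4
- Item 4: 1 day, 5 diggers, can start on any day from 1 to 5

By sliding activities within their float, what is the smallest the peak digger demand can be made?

8

Early-start (Item 1@1, Item 2@1, Item 3@1, Item 4@1) gives peak 18: d1:18  d2:13  d3:0  d4:0  d5:0.
Shift Item 3→3, Item 4→5.
Schedule Item 1@1, Item 2@1, Item 3@3, Item 4@5: d1:8  d2:8  d3:5  d4:5  d5:5 — peak 8.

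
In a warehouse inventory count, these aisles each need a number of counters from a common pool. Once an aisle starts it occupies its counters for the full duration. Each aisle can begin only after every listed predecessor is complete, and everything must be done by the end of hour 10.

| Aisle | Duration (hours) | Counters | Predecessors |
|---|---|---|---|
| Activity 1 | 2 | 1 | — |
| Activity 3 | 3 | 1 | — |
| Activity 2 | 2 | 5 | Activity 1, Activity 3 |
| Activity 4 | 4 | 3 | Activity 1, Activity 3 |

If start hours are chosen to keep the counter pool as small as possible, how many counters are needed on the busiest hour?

Early-start (Activity 1@1, Activity 3@1, Activity 2@4, Activity 4@4) gives peak 8: h1:2  h2:2  h3:1  h4:8  h5:8  h6:3  h7:3  h8:0  h9:0  h10:0.
Shift Activity 4→6.
Schedule Activity 1@1, Activity 3@1, Activity 2@4, Activity 4@6: h1:2  h2:2  h3:1  h4:5  h5:5  h6:3  h7:3  h8:3  h9:3  h10:0 — peak 5.

5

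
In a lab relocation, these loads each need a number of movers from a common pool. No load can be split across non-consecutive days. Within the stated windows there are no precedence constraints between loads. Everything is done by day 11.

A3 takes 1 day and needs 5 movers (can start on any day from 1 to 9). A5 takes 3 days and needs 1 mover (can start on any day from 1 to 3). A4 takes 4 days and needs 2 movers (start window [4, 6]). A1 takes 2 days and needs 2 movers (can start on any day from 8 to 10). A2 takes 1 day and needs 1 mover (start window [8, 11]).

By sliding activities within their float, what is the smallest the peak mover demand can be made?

Early-start (A3@1, A5@1, A4@4, A1@8, A2@8) gives peak 6: d1:6  d2:1  d3:1  d4:2  d5:2  d6:2  d7:2  d8:3  d9:2  d10:0  d11:0.
Shift A5→2.
Schedule A3@1, A5@2, A4@4, A1@8, A2@8: d1:5  d2:1  d3:1  d4:3  d5:2  d6:2  d7:2  d8:3  d9:2  d10:0  d11:0 — peak 5.

5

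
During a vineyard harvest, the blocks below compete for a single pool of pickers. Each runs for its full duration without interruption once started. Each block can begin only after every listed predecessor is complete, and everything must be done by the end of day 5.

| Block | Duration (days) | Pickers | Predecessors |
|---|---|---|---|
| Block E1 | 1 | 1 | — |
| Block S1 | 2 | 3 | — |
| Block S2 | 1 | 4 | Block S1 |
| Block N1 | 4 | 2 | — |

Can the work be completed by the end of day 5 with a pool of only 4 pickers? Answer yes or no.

no

The minimum achievable peak is 5; 4 < 5, so no feasible schedule stays within the cap.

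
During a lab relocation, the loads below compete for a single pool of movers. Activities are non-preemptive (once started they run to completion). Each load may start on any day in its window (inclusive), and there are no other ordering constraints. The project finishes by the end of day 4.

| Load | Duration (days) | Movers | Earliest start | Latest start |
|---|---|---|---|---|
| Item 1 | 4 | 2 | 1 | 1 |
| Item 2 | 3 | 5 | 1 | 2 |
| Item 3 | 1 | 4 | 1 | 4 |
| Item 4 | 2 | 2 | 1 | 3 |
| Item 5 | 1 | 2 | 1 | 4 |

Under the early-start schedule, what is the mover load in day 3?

At early start, day 3 has: Item 1, Item 2.
Demand: 2 + 5 = 7.

7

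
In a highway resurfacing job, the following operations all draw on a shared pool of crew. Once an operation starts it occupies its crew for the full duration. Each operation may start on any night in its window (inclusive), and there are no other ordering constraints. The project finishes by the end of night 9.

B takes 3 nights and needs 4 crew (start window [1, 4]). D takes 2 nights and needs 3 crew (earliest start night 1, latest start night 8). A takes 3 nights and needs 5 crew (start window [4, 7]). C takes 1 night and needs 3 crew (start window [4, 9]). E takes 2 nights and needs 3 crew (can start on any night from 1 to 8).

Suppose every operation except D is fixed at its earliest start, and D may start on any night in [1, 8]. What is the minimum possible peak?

8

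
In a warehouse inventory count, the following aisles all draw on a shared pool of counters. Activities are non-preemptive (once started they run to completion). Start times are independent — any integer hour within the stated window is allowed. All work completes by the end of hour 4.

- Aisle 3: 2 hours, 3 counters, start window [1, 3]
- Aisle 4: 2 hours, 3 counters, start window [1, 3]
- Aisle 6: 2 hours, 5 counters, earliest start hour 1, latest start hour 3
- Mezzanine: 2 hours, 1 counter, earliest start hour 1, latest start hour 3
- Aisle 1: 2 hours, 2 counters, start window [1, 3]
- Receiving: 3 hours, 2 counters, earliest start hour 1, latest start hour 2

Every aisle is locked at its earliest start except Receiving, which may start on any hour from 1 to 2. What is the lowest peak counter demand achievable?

16

Receiving@1: h1:16  h2:16  h3:2  h4:0 → peak 16
Receiving@2: h1:14  h2:16  h3:2  h4:2 → peak 16
Best is Receiving@1, peak 16.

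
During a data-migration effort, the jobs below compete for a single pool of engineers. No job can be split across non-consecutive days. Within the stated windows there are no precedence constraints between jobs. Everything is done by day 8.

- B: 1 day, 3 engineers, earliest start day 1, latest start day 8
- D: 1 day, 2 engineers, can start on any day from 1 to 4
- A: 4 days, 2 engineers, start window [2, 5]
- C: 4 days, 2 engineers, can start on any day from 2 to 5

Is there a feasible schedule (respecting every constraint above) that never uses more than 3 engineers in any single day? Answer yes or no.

no

The minimum achievable peak is 4; 3 < 4, so no feasible schedule stays within the cap.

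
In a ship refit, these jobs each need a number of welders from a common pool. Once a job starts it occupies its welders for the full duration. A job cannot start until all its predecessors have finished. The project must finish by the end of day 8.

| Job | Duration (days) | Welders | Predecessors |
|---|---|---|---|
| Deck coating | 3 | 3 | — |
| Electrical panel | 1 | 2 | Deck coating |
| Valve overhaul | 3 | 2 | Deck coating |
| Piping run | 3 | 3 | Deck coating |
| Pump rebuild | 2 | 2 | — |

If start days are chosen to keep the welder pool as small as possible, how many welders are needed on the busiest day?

5

Early-start (Deck coating@1, Electrical panel@4, Valve overhaul@4, Piping run@4, Pump rebuild@1) gives peak 7: d1:5  d2:5  d3:3  d4:7  d5:5  d6:5  d7:0  d8:0.
Shift Piping run→5.
Schedule Deck coating@1, Electrical panel@4, Valve overhaul@4, Piping run@5, Pump rebuild@1: d1:5  d2:5  d3:3  d4:4  d5:5  d6:5  d7:3  d8:0 — peak 5.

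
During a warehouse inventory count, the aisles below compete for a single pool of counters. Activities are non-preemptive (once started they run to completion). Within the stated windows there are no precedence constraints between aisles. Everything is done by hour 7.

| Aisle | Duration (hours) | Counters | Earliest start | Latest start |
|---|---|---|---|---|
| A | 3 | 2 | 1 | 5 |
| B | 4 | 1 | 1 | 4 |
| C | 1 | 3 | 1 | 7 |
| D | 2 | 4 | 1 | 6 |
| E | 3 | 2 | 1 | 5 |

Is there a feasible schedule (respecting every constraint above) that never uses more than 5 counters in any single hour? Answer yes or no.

Schedule A@1, B@1, C@4, D@5, E@1: h1:5  h2:5  h3:5  h4:4  h5:4  h6:4  h7:0 — peak 5 ≤ 5.

yes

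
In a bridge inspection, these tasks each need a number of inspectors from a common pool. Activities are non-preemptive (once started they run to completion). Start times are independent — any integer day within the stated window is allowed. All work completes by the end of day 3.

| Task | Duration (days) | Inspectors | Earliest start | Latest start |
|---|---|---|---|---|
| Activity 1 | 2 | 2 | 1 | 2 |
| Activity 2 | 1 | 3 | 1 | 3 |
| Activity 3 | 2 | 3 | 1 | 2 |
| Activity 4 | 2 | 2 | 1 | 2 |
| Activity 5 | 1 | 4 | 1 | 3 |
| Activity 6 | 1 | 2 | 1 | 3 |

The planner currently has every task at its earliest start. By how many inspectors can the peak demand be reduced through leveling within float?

Early-start peak: d1:16  d2:7  d3:0 ⇒ 16.
Leveled (Activity 1@1, Activity 2@1, Activity 3@1, Activity 4@2, Activity 5@3, Activity 6@3): d1:8  d2:7  d3:8 ⇒ 8.
Reduction 16 − 8 = 8.

8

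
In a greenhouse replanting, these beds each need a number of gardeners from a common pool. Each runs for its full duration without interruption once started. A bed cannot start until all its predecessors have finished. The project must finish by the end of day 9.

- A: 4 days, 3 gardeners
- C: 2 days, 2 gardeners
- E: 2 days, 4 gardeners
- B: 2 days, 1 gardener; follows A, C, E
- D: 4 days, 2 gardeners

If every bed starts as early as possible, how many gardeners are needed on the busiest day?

Early-start schedule: A@1, C@1, E@1, B@5, D@1.
Load per day: day 1: 11, day 2: 11, day 3: 5, day 4: 5, day 5: 1, day 6: 1, day 7: 0, day 8: 0, day 9: 0.
Peak is 11.

11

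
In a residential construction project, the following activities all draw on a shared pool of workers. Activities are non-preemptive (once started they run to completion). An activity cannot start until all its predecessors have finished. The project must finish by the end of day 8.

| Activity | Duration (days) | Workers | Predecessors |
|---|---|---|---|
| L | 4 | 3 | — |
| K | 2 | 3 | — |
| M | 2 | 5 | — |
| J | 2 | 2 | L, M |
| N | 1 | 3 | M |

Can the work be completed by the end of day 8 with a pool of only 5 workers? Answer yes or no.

no

The minimum achievable peak is 6; 5 < 6, so no feasible schedule stays within the cap.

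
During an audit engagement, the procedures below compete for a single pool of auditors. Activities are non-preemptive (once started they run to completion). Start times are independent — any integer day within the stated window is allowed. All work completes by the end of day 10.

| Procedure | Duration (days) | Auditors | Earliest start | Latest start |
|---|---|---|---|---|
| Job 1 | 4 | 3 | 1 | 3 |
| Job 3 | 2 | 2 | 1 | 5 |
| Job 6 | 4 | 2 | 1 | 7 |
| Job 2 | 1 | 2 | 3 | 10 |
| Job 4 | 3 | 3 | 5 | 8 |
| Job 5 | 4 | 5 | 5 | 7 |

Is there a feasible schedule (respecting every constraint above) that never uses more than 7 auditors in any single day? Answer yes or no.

no

The minimum achievable peak is 8; 7 < 8, so no feasible schedule stays within the cap.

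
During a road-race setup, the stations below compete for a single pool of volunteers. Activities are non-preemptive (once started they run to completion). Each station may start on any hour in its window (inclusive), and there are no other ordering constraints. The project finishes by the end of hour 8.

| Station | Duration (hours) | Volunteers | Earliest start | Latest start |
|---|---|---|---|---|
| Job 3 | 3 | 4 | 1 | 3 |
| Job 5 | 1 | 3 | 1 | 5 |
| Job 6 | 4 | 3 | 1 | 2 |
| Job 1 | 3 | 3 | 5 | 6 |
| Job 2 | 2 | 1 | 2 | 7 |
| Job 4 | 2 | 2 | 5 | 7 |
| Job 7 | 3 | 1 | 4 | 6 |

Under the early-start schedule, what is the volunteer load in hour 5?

6

At early start, hour 5 has: Job 1, Job 4, Job 7.
Demand: 3 + 2 + 1 = 6.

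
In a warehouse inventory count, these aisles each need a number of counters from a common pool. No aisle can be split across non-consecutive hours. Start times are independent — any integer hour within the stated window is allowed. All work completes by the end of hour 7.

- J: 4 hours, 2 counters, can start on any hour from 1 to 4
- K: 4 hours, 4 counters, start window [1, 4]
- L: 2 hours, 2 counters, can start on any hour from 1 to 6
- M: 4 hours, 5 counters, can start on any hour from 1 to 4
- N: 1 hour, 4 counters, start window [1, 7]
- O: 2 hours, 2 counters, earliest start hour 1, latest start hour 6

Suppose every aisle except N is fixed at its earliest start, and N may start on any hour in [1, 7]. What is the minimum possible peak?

15

N@1: h1:19  h2:15  h3:11  h4:11  h5:0  h6:0  h7:0 → peak 19
N@2: h1:15  h2:19  h3:11  h4:11  h5:0  h6:0  h7:0 → peak 19
N@3: h1:15  h2:15  h3:15  h4:11  h5:0  h6:0  h7:0 → peak 15
N@4: h1:15  h2:15  h3:11  h4:15  h5:0  h6:0  h7:0 → peak 15
N@5: h1:15  h2:15  h3:11  h4:11  h5:4  h6:0  h7:0 → peak 15
N@6: h1:15  h2:15  h3:11  h4:11  h5:0  h6:4  h7:0 → peak 15
N@7: h1:15  h2:15  h3:11  h4:11  h5:0  h6:0  h7:4 → peak 15
Best is N@3, peak 15.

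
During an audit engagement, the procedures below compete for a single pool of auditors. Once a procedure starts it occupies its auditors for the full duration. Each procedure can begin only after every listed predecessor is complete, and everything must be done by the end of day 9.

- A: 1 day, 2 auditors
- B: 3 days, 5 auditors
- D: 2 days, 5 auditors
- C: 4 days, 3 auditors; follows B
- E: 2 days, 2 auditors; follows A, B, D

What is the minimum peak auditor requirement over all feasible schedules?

5

Early-start (A@1, B@1, D@1, C@4, E@4) gives peak 12: d1:12  d2:10  d3:5  d4:5  d5:5  d6:3  d7:3  d8:0  d9:0.
Shift A→6, D→4, C→6, E→7.
Schedule A@6, B@1, D@4, C@6, E@7: d1:5  d2:5  d3:5  d4:5  d5:5  d6:5  d7:5  d8:5  d9:3 — peak 5.
Total auditor-days = 43 over 9 days ⇒ peak ≥ ⌈43/9⌉ = 5, so 5 is optimal.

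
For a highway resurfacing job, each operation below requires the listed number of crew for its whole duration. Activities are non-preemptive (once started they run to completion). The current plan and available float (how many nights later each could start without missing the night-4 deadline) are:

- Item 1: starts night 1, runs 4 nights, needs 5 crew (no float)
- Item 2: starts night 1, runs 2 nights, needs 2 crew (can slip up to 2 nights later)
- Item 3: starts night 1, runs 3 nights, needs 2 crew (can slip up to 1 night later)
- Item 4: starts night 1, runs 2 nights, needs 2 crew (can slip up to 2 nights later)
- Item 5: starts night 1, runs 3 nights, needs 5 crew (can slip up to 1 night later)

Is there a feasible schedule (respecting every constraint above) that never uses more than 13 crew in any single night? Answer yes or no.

no

The minimum achievable peak is 14; 13 < 14, so no feasible schedule stays within the cap.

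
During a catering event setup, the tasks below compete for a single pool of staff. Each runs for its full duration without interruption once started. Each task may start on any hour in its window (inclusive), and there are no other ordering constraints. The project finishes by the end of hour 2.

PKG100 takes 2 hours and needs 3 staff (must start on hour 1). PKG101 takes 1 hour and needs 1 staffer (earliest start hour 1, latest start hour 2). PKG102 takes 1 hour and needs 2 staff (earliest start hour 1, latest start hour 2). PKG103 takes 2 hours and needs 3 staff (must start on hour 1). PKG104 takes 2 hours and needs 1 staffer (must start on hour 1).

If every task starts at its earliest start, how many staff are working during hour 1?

10

At early start, hour 1 has: PKG100, PKG101, PKG102, PKG103, PKG104.
Demand: 3 + 1 + 2 + 3 + 1 = 10.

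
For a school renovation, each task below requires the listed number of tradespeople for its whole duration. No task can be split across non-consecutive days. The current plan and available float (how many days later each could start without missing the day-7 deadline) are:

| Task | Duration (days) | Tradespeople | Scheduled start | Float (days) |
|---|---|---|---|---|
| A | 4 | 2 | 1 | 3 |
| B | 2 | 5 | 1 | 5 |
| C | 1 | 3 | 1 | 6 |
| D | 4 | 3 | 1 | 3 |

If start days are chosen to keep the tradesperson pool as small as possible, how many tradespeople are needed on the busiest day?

5

Early-start (A@1, B@1, C@1, D@1) gives peak 13: d1:13  d2:10  d3:5  d4:5  d5:0  d6:0  d7:0.
Shift B→5, C→7.
Schedule A@1, B@5, C@7, D@1: d1:5  d2:5  d3:5  d4:5  d5:5  d6:5  d7:3 — peak 5.
Total tradesperson-days = 33 over 7 days ⇒ peak ≥ ⌈33/7⌉ = 5, so 5 is optimal.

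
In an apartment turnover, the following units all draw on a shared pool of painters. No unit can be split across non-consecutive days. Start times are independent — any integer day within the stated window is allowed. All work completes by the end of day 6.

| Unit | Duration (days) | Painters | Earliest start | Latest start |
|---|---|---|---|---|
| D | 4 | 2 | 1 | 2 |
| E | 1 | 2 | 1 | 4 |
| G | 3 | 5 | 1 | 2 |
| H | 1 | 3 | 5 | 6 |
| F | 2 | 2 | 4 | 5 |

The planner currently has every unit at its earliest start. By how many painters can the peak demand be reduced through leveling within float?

2

Early-start peak: d1:9  d2:7  d3:7  d4:4  d5:5  d6:0 ⇒ 9.
Leveled (D@1, E@1, G@2, H@5, F@5): d1:4  d2:7  d3:7  d4:7  d5:5  d6:2 ⇒ 7.
Reduction 9 − 7 = 2.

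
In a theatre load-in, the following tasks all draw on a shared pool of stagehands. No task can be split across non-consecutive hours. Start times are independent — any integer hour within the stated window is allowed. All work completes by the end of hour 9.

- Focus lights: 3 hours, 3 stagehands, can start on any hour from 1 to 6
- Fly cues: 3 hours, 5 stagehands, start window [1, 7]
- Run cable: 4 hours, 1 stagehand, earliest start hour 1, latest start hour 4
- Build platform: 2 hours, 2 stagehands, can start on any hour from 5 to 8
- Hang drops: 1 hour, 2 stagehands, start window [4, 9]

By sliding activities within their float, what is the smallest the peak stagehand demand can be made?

Early-start (Focus lights@1, Fly cues@1, Run cable@1, Build platform@5, Hang drops@4) gives peak 9: h1:9  h2:9  h3:9  h4:3  h5:2  h6:2  h7:0  h8:0  h9:0.
Shift Fly cues→5, Build platform→8.
Schedule Focus lights@1, Fly cues@5, Run cable@1, Build platform@8, Hang drops@4: h1:4  h2:4  h3:4  h4:3  h5:5  h6:5  h7:5  h8:2  h9:2 — peak 5.

5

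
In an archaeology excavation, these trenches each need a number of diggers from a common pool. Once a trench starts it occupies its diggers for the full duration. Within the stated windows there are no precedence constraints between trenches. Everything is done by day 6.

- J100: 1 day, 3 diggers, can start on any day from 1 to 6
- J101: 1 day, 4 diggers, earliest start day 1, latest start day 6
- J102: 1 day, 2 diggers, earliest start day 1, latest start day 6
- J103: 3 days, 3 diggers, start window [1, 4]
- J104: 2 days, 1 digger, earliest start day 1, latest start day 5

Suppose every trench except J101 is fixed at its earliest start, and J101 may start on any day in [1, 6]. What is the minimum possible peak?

9

J101@1: d1:13  d2:4  d3:3  d4:0  d5:0  d6:0 → peak 13
J101@2: d1:9  d2:8  d3:3  d4:0  d5:0  d6:0 → peak 9
J101@3: d1:9  d2:4  d3:7  d4:0  d5:0  d6:0 → peak 9
J101@4: d1:9  d2:4  d3:3  d4:4  d5:0  d6:0 → peak 9
J101@5: d1:9  d2:4  d3:3  d4:0  d5:4  d6:0 → peak 9
J101@6: d1:9  d2:4  d3:3  d4:0  d5:0  d6:4 → peak 9
Best is J101@2, peak 9.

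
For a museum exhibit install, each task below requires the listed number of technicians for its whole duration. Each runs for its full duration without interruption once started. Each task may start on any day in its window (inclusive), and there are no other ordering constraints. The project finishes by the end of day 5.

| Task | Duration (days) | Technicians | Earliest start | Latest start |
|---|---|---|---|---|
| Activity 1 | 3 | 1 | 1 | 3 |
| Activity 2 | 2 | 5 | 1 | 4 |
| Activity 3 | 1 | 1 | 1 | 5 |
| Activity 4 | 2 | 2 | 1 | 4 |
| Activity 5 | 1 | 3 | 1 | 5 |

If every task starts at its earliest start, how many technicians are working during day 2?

At early start, day 2 has: Activity 1, Activity 2, Activity 4.
Demand: 1 + 5 + 2 = 8.

8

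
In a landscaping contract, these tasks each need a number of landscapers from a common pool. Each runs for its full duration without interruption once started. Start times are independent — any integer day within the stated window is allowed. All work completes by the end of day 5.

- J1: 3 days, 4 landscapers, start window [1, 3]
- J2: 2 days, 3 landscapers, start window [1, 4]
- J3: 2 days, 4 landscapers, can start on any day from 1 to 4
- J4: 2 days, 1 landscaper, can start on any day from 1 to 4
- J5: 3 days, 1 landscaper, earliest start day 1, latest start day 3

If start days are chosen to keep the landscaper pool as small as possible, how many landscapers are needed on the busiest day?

Early-start (J1@1, J2@1, J3@1, J4@1, J5@1) gives peak 13: d1:13  d2:13  d3:5  d4:0  d5:0.
Shift J3→4, J4→3, J5→3.
Schedule J1@1, J2@1, J3@4, J4@3, J5@3: d1:7  d2:7  d3:6  d4:6  d5:5 — peak 7.
Total landscaper-days = 31 over 5 days ⇒ peak ≥ ⌈31/5⌉ = 7, so 7 is optimal.

7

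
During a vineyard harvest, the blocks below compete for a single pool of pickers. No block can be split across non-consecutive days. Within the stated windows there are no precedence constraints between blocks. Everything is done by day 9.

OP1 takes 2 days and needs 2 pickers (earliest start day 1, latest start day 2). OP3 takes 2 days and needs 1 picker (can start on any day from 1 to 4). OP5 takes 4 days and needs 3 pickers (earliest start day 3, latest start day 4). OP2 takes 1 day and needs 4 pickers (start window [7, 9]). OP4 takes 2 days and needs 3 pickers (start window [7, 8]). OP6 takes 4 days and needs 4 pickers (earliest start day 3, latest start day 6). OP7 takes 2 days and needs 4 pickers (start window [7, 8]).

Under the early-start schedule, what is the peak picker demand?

Early-start schedule: OP1@1, OP3@1, OP5@3, OP2@7, OP4@7, OP6@3, OP7@7.
Load per day: day 1: 3, day 2: 3, day 3: 7, day 4: 7, day 5: 7, day 6: 7, day 7: 11, day 8: 7, day 9: 0.
Peak is 11.

11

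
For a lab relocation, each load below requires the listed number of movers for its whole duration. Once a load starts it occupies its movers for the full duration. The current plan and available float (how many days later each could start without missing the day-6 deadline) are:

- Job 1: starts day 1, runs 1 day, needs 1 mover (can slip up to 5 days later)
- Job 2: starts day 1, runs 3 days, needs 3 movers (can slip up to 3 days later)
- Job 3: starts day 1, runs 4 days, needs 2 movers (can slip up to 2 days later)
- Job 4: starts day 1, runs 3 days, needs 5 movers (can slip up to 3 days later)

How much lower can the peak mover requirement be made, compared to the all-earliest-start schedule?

Early-start peak: d1:11  d2:10  d3:10  d4:2  d5:0  d6:0 ⇒ 11.
Leveled (Job 1@1, Job 2@1, Job 3@1, Job 4@4): d1:6  d2:5  d3:5  d4:7  d5:5  d6:5 ⇒ 7.
Reduction 11 − 7 = 4.

4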